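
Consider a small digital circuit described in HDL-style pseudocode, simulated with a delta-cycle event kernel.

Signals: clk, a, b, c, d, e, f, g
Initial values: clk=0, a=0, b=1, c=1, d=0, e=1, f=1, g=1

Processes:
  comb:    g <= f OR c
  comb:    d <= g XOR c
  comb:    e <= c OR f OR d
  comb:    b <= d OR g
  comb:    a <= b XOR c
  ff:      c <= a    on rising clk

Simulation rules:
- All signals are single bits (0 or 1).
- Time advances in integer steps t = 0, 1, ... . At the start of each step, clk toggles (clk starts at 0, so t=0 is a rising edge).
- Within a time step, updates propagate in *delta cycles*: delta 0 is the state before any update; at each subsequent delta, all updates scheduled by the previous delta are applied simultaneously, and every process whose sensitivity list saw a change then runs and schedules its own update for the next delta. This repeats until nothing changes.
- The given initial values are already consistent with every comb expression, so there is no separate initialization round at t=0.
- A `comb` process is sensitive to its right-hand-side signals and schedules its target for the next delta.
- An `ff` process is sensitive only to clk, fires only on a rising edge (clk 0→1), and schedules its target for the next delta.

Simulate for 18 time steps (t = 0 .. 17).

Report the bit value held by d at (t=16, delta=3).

[bits: e,d,b,f,a,clk,g,c]
t=0: Δ0=10110011 Δ1=10110111 Δ2=10110110 Δ3=11111110 | 3Δ
t=1: Δ0=11111110 Δ1=11111010 | 1Δ
t=2: Δ0=11111010 Δ1=11111110 Δ2=11111111 Δ3=10110111 | 3Δ
t=3: Δ0=10110111 Δ1=10110011 | 1Δ
t=4: Δ0=10110011 Δ1=10110111 Δ2=10110110 Δ3=11111110 | 3Δ
t=5: Δ0=11111110 Δ1=11111010 | 1Δ
t=6: Δ0=11111010 Δ1=11111110 Δ2=11111111 Δ3=10110111 | 3Δ
t=7: Δ0=10110111 Δ1=10110011 | 1Δ
t=8: Δ0=10110011 Δ1=10110111 Δ2=10110110 Δ3=11111110 | 3Δ
t=9: Δ0=11111110 Δ1=11111010 | 1Δ
t=10: Δ0=11111010 Δ1=11111110 Δ2=11111111 Δ3=10110111 | 3Δ
t=11: Δ0=10110111 Δ1=10110011 | 1Δ
t=12: Δ0=10110011 Δ1=10110111 Δ2=10110110 Δ3=11111110 | 3Δ
t=13: Δ0=11111110 Δ1=11111010 | 1Δ
t=14: Δ0=11111010 Δ1=11111110 Δ2=11111111 Δ3=10110111 | 3Δ
t=15: Δ0=10110111 Δ1=10110011 | 1Δ
t=16: Δ0=10110011 Δ1=10110111 Δ2=10110110 Δ3=11111110 | 3Δ
t=17: Δ0=11111110 Δ1=11111010 | 1Δ

1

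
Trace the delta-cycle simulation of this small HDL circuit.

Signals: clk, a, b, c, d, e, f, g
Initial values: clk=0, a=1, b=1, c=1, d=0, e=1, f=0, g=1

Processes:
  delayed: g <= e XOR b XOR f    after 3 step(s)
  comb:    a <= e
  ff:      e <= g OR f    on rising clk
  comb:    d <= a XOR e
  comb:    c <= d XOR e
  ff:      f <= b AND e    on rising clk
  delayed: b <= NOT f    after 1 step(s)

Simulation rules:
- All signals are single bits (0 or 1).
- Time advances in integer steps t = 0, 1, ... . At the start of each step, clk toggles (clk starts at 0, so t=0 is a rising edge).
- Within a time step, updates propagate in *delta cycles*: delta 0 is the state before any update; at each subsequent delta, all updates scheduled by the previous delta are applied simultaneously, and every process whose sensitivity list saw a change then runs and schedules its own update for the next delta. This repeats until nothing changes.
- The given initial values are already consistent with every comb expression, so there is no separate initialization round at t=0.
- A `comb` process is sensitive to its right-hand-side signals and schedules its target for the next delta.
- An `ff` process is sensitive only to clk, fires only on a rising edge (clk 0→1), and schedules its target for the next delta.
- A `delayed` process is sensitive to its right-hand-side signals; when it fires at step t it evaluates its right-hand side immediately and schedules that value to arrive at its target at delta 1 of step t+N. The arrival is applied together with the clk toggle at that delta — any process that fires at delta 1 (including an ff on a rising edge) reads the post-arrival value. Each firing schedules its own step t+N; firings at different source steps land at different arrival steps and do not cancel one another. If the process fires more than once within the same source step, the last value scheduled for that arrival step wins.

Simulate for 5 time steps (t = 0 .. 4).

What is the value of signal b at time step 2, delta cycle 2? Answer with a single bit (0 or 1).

0

[bits: f,b,clk,g,e,a,c,d]
t=0: Δ0=01011110 Δ1=01111110 Δ2=11111110 | 2Δ
t=1: Δ0=11111110 Δ1=10011110 | 1Δ
t=2: Δ0=10011110 Δ1=10111110 Δ2=00111110 | 2Δ
t=3: Δ0=00111110 Δ1=01011110 | 1Δ
t=4: Δ0=01011110 Δ1=01101110 Δ2=11100110 Δ3=11100001 Δ4=11100010 Δ5=11100000 | 5Δ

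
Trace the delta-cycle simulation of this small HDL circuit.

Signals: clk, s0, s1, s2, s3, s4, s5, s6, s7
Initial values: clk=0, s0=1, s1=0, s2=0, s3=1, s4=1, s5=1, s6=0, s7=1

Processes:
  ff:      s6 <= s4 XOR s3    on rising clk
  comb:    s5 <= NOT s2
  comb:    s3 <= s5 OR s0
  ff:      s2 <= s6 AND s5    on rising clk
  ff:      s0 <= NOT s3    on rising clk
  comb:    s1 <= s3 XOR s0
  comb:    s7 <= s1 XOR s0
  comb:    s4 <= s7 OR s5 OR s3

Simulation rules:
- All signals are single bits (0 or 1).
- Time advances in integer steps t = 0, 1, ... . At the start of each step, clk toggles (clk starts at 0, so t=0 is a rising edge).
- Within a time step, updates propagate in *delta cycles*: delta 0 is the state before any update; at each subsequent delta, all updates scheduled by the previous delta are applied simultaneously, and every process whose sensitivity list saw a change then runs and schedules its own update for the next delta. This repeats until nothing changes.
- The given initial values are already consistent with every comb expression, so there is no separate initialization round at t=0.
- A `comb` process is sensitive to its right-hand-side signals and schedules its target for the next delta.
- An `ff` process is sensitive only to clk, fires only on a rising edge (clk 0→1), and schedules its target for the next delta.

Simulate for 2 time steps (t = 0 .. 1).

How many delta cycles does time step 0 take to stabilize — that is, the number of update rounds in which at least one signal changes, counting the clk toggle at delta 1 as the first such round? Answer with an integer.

t=0 Δ0: clk=0 s2=0 s6=0 s0=1 s4=1 s1=0 s3=1 s7=1 s5=1
  Δ1: clk:0→1
  Δ2: s0:1→0
  Δ3: s1:0→1, s7:1→0
  Δ4: s7:0→1
  (4Δ to stable)
t=1 Δ0: clk=1 s2=0 s6=0 s0=0 s4=1 s1=1 s3=1 s7=1 s5=1
  Δ1: clk:1→0
  (1Δ to stable)

4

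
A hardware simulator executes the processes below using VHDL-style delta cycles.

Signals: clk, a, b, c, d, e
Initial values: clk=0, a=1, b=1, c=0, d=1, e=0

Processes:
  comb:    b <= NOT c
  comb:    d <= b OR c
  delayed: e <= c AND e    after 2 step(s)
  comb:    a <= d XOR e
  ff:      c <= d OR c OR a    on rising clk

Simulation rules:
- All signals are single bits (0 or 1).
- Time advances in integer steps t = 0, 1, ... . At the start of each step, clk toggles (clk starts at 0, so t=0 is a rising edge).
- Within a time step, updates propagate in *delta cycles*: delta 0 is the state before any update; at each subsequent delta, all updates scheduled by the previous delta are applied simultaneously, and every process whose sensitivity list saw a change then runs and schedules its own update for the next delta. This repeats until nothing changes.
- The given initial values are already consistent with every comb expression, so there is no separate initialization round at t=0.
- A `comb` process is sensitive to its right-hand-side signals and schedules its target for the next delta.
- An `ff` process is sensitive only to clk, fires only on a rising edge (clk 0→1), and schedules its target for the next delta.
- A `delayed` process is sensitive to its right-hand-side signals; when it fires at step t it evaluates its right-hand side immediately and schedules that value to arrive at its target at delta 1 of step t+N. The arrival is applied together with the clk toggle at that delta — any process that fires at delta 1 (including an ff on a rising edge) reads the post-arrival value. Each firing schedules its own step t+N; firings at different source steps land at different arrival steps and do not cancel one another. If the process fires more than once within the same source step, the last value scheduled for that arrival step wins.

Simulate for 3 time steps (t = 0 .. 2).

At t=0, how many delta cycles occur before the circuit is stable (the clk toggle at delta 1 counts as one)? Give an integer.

[bits: c,d,b,e,clk,a]
t=0: Δ0=011001 Δ1=011011 Δ2=111011 Δ3=110011 | 3Δ
t=1: Δ0=110011 Δ1=110001 | 1Δ
t=2: Δ0=110001 Δ1=110011 | 1Δ

3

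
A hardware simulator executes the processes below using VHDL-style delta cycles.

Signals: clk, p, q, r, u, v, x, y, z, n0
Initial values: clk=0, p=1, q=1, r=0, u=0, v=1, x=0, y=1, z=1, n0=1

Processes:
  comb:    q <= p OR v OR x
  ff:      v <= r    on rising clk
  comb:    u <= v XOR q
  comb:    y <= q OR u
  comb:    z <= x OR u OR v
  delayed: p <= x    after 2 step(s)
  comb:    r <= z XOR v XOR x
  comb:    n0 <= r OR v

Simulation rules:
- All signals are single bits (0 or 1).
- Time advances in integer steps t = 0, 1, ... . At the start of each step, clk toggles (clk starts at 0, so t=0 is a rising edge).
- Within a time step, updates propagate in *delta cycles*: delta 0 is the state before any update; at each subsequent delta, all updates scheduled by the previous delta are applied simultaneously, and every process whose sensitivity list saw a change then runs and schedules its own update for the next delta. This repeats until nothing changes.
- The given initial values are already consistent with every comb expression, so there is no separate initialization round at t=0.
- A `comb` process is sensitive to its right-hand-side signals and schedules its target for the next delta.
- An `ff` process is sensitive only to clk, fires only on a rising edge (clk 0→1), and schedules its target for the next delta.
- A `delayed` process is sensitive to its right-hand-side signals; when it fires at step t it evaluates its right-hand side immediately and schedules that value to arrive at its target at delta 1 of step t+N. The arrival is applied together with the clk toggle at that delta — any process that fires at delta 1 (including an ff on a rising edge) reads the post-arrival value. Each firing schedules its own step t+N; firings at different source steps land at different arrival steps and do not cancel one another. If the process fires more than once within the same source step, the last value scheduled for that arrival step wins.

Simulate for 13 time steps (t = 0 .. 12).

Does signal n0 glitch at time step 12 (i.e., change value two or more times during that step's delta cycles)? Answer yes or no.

[bits: r,v,x,n0,p,q,clk,u,y,z]
t=0: Δ0=0101110011 Δ1=0101111011 Δ2=0001111011 Δ3=1000111110 Δ4=0001111111 Δ5=1000111111 Δ6=1001111111 | 6Δ
t=1: Δ0=1001111111 Δ1=1001110111 | 1Δ
t=2: Δ0=1001110111 Δ1=1001111111 Δ2=1101111111 Δ3=0101111011 | 3Δ
t=3: Δ0=0101111011 Δ1=0101110011 | 1Δ
t=4: Δ0=0101110011 Δ1=0101111011 Δ2=0001111011 Δ3=1000111110 Δ4=0001111111 Δ5=1000111111 Δ6=1001111111 | 6Δ
t=5: Δ0=1001111111 Δ1=1001110111 | 1Δ
t=6: Δ0=1001110111 Δ1=1001111111 Δ2=1101111111 Δ3=0101111011 | 3Δ
t=7: Δ0=0101111011 Δ1=0101110011 | 1Δ
t=8: Δ0=0101110011 Δ1=0101111011 Δ2=0001111011 Δ3=1000111110 Δ4=0001111111 Δ5=1000111111 Δ6=1001111111 | 6Δ
t=9: Δ0=1001111111 Δ1=1001110111 | 1Δ
t=10: Δ0=1001110111 Δ1=1001111111 Δ2=1101111111 Δ3=0101111011 | 3Δ
t=11: Δ0=0101111011 Δ1=0101110011 | 1Δ
t=12: Δ0=0101110011 Δ1=0101111011 Δ2=0001111011 Δ3=1000111110 Δ4=0001111111 Δ5=1000111111 Δ6=1001111111 | 6Δ

yes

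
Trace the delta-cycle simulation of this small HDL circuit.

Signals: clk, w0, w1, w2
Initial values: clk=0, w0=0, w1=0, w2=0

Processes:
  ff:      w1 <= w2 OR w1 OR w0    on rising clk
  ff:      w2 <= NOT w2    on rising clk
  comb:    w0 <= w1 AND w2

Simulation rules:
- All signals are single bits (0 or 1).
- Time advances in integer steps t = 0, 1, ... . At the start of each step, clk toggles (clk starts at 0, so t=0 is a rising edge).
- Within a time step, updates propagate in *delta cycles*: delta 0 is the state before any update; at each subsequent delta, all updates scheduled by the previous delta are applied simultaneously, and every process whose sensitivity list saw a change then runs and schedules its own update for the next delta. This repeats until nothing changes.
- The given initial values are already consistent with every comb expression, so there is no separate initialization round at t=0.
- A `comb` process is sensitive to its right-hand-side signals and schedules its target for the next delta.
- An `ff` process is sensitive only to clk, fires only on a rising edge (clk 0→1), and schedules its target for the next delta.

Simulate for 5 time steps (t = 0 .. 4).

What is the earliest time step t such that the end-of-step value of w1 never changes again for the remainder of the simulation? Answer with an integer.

t0.Δ0 w1=0 w2=0 w0=0 clk=0
t0.Δ1 w1=0 w2=0 w0=0 clk=1
t0.Δ2 w1=0 w2=1 w0=0 clk=1
t1.Δ0 w1=0 w2=1 w0=0 clk=1
t1.Δ1 w1=0 w2=1 w0=0 clk=0
t2.Δ0 w1=0 w2=1 w0=0 clk=0
t2.Δ1 w1=0 w2=1 w0=0 clk=1
t2.Δ2 w1=1 w2=0 w0=0 clk=1
t3.Δ0 w1=1 w2=0 w0=0 clk=1
t3.Δ1 w1=1 w2=0 w0=0 clk=0
t4.Δ0 w1=1 w2=0 w0=0 clk=0
t4.Δ1 w1=1 w2=0 w0=0 clk=1
t4.Δ2 w1=1 w2=1 w0=0 clk=1
t4.Δ3 w1=1 w2=1 w0=1 clk=1

2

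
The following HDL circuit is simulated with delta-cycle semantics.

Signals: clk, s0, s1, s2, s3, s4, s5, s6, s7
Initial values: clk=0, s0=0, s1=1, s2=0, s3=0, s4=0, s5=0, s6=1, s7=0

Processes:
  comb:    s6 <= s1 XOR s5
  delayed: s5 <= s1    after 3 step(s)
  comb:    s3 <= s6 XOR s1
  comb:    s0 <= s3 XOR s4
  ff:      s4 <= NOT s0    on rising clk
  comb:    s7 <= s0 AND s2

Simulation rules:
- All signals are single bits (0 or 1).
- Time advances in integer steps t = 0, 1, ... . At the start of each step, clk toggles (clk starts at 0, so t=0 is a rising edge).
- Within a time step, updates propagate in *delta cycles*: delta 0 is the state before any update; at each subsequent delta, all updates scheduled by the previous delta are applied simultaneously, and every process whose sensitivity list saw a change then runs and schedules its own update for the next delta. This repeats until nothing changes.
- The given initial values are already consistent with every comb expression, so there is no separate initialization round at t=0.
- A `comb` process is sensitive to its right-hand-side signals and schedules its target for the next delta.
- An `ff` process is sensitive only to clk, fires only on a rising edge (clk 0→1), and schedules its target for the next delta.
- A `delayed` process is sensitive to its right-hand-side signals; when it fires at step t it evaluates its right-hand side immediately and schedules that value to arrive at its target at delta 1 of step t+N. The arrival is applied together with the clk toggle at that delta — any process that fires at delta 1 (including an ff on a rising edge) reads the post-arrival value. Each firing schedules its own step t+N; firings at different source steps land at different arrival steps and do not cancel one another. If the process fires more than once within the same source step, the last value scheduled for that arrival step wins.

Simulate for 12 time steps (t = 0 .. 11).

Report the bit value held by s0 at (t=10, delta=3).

t0.Δ0 s4=0 s3=0 s2=0 s6=1 s1=1 s7=0 clk=0 s5=0 s0=0
t0.Δ1 s4=0 s3=0 s2=0 s6=1 s1=1 s7=0 clk=1 s5=0 s0=0
t0.Δ2 s4=1 s3=0 s2=0 s6=1 s1=1 s7=0 clk=1 s5=0 s0=0
t0.Δ3 s4=1 s3=0 s2=0 s6=1 s1=1 s7=0 clk=1 s5=0 s0=1
t1.Δ0 s4=1 s3=0 s2=0 s6=1 s1=1 s7=0 clk=1 s5=0 s0=1
t1.Δ1 s4=1 s3=0 s2=0 s6=1 s1=1 s7=0 clk=0 s5=0 s0=1
t2.Δ0 s4=1 s3=0 s2=0 s6=1 s1=1 s7=0 clk=0 s5=0 s0=1
t2.Δ1 s4=1 s3=0 s2=0 s6=1 s1=1 s7=0 clk=1 s5=0 s0=1
t2.Δ2 s4=0 s3=0 s2=0 s6=1 s1=1 s7=0 clk=1 s5=0 s0=1
t2.Δ3 s4=0 s3=0 s2=0 s6=1 s1=1 s7=0 clk=1 s5=0 s0=0
t3.Δ0 s4=0 s3=0 s2=0 s6=1 s1=1 s7=0 clk=1 s5=0 s0=0
t3.Δ1 s4=0 s3=0 s2=0 s6=1 s1=1 s7=0 clk=0 s5=0 s0=0
t4.Δ0 s4=0 s3=0 s2=0 s6=1 s1=1 s7=0 clk=0 s5=0 s0=0
t4.Δ1 s4=0 s3=0 s2=0 s6=1 s1=1 s7=0 clk=1 s5=0 s0=0
t4.Δ2 s4=1 s3=0 s2=0 s6=1 s1=1 s7=0 clk=1 s5=0 s0=0
t4.Δ3 s4=1 s3=0 s2=0 s6=1 s1=1 s7=0 clk=1 s5=0 s0=1
t5.Δ0 s4=1 s3=0 s2=0 s6=1 s1=1 s7=0 clk=1 s5=0 s0=1
t5.Δ1 s4=1 s3=0 s2=0 s6=1 s1=1 s7=0 clk=0 s5=0 s0=1
t6.Δ0 s4=1 s3=0 s2=0 s6=1 s1=1 s7=0 clk=0 s5=0 s0=1
t6.Δ1 s4=1 s3=0 s2=0 s6=1 s1=1 s7=0 clk=1 s5=0 s0=1
t6.Δ2 s4=0 s3=0 s2=0 s6=1 s1=1 s7=0 clk=1 s5=0 s0=1
t6.Δ3 s4=0 s3=0 s2=0 s6=1 s1=1 s7=0 clk=1 s5=0 s0=0
t7.Δ0 s4=0 s3=0 s2=0 s6=1 s1=1 s7=0 clk=1 s5=0 s0=0
t7.Δ1 s4=0 s3=0 s2=0 s6=1 s1=1 s7=0 clk=0 s5=0 s0=0
t8.Δ0 s4=0 s3=0 s2=0 s6=1 s1=1 s7=0 clk=0 s5=0 s0=0
t8.Δ1 s4=0 s3=0 s2=0 s6=1 s1=1 s7=0 clk=1 s5=0 s0=0
t8.Δ2 s4=1 s3=0 s2=0 s6=1 s1=1 s7=0 clk=1 s5=0 s0=0
t8.Δ3 s4=1 s3=0 s2=0 s6=1 s1=1 s7=0 clk=1 s5=0 s0=1
t9.Δ0 s4=1 s3=0 s2=0 s6=1 s1=1 s7=0 clk=1 s5=0 s0=1
t9.Δ1 s4=1 s3=0 s2=0 s6=1 s1=1 s7=0 clk=0 s5=0 s0=1
t10.Δ0 s4=1 s3=0 s2=0 s6=1 s1=1 s7=0 clk=0 s5=0 s0=1
t10.Δ1 s4=1 s3=0 s2=0 s6=1 s1=1 s7=0 clk=1 s5=0 s0=1
t10.Δ2 s4=0 s3=0 s2=0 s6=1 s1=1 s7=0 clk=1 s5=0 s0=1
t10.Δ3 s4=0 s3=0 s2=0 s6=1 s1=1 s7=0 clk=1 s5=0 s0=0
t11.Δ0 s4=0 s3=0 s2=0 s6=1 s1=1 s7=0 clk=1 s5=0 s0=0
t11.Δ1 s4=0 s3=0 s2=0 s6=1 s1=1 s7=0 clk=0 s5=0 s0=0

0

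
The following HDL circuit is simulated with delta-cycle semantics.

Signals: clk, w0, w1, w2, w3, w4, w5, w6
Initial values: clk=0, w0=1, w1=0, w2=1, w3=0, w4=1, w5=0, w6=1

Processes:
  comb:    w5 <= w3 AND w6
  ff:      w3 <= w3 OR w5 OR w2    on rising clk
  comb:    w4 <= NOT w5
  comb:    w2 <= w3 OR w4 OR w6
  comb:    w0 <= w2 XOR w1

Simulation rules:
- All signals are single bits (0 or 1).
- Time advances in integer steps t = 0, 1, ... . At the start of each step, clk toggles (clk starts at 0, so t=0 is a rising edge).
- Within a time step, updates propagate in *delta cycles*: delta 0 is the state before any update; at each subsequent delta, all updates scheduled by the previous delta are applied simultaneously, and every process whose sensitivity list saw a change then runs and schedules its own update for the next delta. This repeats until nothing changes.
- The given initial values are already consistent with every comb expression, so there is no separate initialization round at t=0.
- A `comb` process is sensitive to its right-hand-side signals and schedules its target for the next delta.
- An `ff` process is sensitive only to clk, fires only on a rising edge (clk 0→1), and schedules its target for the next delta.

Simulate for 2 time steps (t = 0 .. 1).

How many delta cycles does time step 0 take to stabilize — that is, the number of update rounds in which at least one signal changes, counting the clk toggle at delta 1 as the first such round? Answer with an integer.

4

[bits: w0,clk,w6,w2,w5,w3,w4,w1]
t=0: Δ0=10110010 Δ1=11110010 Δ2=11110110 Δ3=11111110 Δ4=11111100 | 4Δ
t=1: Δ0=11111100 Δ1=10111100 | 1Δ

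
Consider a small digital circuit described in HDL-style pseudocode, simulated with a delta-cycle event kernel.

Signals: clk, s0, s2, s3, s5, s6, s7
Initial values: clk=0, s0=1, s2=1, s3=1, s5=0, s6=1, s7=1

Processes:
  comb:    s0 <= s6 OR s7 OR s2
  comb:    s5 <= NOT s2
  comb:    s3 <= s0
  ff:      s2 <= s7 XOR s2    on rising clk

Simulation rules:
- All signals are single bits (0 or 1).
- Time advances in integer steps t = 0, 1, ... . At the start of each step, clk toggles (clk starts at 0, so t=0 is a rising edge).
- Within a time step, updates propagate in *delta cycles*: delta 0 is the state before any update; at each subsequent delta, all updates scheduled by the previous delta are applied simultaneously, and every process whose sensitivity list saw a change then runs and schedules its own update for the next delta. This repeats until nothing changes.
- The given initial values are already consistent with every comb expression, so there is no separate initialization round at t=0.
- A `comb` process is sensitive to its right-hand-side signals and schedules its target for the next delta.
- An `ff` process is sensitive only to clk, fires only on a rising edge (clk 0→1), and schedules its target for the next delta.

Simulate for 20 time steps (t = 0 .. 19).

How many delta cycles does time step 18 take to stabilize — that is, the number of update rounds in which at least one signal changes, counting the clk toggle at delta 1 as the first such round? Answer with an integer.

3

t0.Δ0 s6=1 s0=1 s7=1 s5=0 clk=0 s2=1 s3=1
t0.Δ1 s6=1 s0=1 s7=1 s5=0 clk=1 s2=1 s3=1
t0.Δ2 s6=1 s0=1 s7=1 s5=0 clk=1 s2=0 s3=1
t0.Δ3 s6=1 s0=1 s7=1 s5=1 clk=1 s2=0 s3=1
t1.Δ0 s6=1 s0=1 s7=1 s5=1 clk=1 s2=0 s3=1
t1.Δ1 s6=1 s0=1 s7=1 s5=1 clk=0 s2=0 s3=1
t2.Δ0 s6=1 s0=1 s7=1 s5=1 clk=0 s2=0 s3=1
t2.Δ1 s6=1 s0=1 s7=1 s5=1 clk=1 s2=0 s3=1
t2.Δ2 s6=1 s0=1 s7=1 s5=1 clk=1 s2=1 s3=1
t2.Δ3 s6=1 s0=1 s7=1 s5=0 clk=1 s2=1 s3=1
t3.Δ0 s6=1 s0=1 s7=1 s5=0 clk=1 s2=1 s3=1
t3.Δ1 s6=1 s0=1 s7=1 s5=0 clk=0 s2=1 s3=1
t4.Δ0 s6=1 s0=1 s7=1 s5=0 clk=0 s2=1 s3=1
t4.Δ1 s6=1 s0=1 s7=1 s5=0 clk=1 s2=1 s3=1
t4.Δ2 s6=1 s0=1 s7=1 s5=0 clk=1 s2=0 s3=1
t4.Δ3 s6=1 s0=1 s7=1 s5=1 clk=1 s2=0 s3=1
t5.Δ0 s6=1 s0=1 s7=1 s5=1 clk=1 s2=0 s3=1
t5.Δ1 s6=1 s0=1 s7=1 s5=1 clk=0 s2=0 s3=1
t6.Δ0 s6=1 s0=1 s7=1 s5=1 clk=0 s2=0 s3=1
t6.Δ1 s6=1 s0=1 s7=1 s5=1 clk=1 s2=0 s3=1
t6.Δ2 s6=1 s0=1 s7=1 s5=1 clk=1 s2=1 s3=1
t6.Δ3 s6=1 s0=1 s7=1 s5=0 clk=1 s2=1 s3=1
t7.Δ0 s6=1 s0=1 s7=1 s5=0 clk=1 s2=1 s3=1
t7.Δ1 s6=1 s0=1 s7=1 s5=0 clk=0 s2=1 s3=1
t8.Δ0 s6=1 s0=1 s7=1 s5=0 clk=0 s2=1 s3=1
t8.Δ1 s6=1 s0=1 s7=1 s5=0 clk=1 s2=1 s3=1
t8.Δ2 s6=1 s0=1 s7=1 s5=0 clk=1 s2=0 s3=1
t8.Δ3 s6=1 s0=1 s7=1 s5=1 clk=1 s2=0 s3=1
t9.Δ0 s6=1 s0=1 s7=1 s5=1 clk=1 s2=0 s3=1
t9.Δ1 s6=1 s0=1 s7=1 s5=1 clk=0 s2=0 s3=1
t10.Δ0 s6=1 s0=1 s7=1 s5=1 clk=0 s2=0 s3=1
t10.Δ1 s6=1 s0=1 s7=1 s5=1 clk=1 s2=0 s3=1
t10.Δ2 s6=1 s0=1 s7=1 s5=1 clk=1 s2=1 s3=1
t10.Δ3 s6=1 s0=1 s7=1 s5=0 clk=1 s2=1 s3=1
t11.Δ0 s6=1 s0=1 s7=1 s5=0 clk=1 s2=1 s3=1
t11.Δ1 s6=1 s0=1 s7=1 s5=0 clk=0 s2=1 s3=1
t12.Δ0 s6=1 s0=1 s7=1 s5=0 clk=0 s2=1 s3=1
t12.Δ1 s6=1 s0=1 s7=1 s5=0 clk=1 s2=1 s3=1
t12.Δ2 s6=1 s0=1 s7=1 s5=0 clk=1 s2=0 s3=1
t12.Δ3 s6=1 s0=1 s7=1 s5=1 clk=1 s2=0 s3=1
t13.Δ0 s6=1 s0=1 s7=1 s5=1 clk=1 s2=0 s3=1
t13.Δ1 s6=1 s0=1 s7=1 s5=1 clk=0 s2=0 s3=1
t14.Δ0 s6=1 s0=1 s7=1 s5=1 clk=0 s2=0 s3=1
t14.Δ1 s6=1 s0=1 s7=1 s5=1 clk=1 s2=0 s3=1
t14.Δ2 s6=1 s0=1 s7=1 s5=1 clk=1 s2=1 s3=1
t14.Δ3 s6=1 s0=1 s7=1 s5=0 clk=1 s2=1 s3=1
t15.Δ0 s6=1 s0=1 s7=1 s5=0 clk=1 s2=1 s3=1
t15.Δ1 s6=1 s0=1 s7=1 s5=0 clk=0 s2=1 s3=1
t16.Δ0 s6=1 s0=1 s7=1 s5=0 clk=0 s2=1 s3=1
t16.Δ1 s6=1 s0=1 s7=1 s5=0 clk=1 s2=1 s3=1
t16.Δ2 s6=1 s0=1 s7=1 s5=0 clk=1 s2=0 s3=1
t16.Δ3 s6=1 s0=1 s7=1 s5=1 clk=1 s2=0 s3=1
t17.Δ0 s6=1 s0=1 s7=1 s5=1 clk=1 s2=0 s3=1
t17.Δ1 s6=1 s0=1 s7=1 s5=1 clk=0 s2=0 s3=1
t18.Δ0 s6=1 s0=1 s7=1 s5=1 clk=0 s2=0 s3=1
t18.Δ1 s6=1 s0=1 s7=1 s5=1 clk=1 s2=0 s3=1
t18.Δ2 s6=1 s0=1 s7=1 s5=1 clk=1 s2=1 s3=1
t18.Δ3 s6=1 s0=1 s7=1 s5=0 clk=1 s2=1 s3=1
t19.Δ0 s6=1 s0=1 s7=1 s5=0 clk=1 s2=1 s3=1
t19.Δ1 s6=1 s0=1 s7=1 s5=0 clk=0 s2=1 s3=1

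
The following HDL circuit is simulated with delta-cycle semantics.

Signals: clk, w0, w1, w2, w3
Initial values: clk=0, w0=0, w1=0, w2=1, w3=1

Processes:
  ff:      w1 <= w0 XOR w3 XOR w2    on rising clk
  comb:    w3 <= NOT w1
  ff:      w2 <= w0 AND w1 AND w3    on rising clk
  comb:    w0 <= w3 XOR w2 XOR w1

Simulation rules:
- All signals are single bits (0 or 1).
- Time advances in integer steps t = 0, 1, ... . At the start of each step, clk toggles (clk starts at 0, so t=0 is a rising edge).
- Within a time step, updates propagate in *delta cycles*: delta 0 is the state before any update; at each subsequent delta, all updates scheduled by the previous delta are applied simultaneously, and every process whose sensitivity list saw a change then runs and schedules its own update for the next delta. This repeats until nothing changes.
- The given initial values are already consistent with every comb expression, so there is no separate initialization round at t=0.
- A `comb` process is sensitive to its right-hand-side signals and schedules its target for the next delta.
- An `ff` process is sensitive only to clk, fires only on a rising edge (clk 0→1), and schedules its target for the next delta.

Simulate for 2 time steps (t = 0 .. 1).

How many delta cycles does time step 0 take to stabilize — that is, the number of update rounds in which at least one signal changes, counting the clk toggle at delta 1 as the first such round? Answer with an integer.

[bits: w1,w2,w0,clk,w3]
t=0: Δ0=01001 Δ1=01011 Δ2=00011 Δ3=00111 | 3Δ
t=1: Δ0=00111 Δ1=00101 | 1Δ

3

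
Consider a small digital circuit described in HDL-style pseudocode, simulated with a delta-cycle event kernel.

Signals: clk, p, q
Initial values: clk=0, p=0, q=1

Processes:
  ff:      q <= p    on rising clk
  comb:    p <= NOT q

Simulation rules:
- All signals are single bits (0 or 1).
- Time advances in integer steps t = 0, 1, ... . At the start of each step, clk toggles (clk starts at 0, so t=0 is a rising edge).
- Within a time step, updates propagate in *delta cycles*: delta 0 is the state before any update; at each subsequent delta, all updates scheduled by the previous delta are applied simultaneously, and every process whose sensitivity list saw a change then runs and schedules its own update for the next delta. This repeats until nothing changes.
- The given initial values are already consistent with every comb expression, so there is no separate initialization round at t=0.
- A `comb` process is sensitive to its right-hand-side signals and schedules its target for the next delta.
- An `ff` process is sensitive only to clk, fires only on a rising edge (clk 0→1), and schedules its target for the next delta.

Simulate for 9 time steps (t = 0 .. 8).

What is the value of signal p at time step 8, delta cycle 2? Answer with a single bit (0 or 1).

0

[bits: q,clk,p]
t=0: Δ0=100 Δ1=110 Δ2=010 Δ3=011 | 3Δ
t=1: Δ0=011 Δ1=001 | 1Δ
t=2: Δ0=001 Δ1=011 Δ2=111 Δ3=110 | 3Δ
t=3: Δ0=110 Δ1=100 | 1Δ
t=4: Δ0=100 Δ1=110 Δ2=010 Δ3=011 | 3Δ
t=5: Δ0=011 Δ1=001 | 1Δ
t=6: Δ0=001 Δ1=011 Δ2=111 Δ3=110 | 3Δ
t=7: Δ0=110 Δ1=100 | 1Δ
t=8: Δ0=100 Δ1=110 Δ2=010 Δ3=011 | 3Δ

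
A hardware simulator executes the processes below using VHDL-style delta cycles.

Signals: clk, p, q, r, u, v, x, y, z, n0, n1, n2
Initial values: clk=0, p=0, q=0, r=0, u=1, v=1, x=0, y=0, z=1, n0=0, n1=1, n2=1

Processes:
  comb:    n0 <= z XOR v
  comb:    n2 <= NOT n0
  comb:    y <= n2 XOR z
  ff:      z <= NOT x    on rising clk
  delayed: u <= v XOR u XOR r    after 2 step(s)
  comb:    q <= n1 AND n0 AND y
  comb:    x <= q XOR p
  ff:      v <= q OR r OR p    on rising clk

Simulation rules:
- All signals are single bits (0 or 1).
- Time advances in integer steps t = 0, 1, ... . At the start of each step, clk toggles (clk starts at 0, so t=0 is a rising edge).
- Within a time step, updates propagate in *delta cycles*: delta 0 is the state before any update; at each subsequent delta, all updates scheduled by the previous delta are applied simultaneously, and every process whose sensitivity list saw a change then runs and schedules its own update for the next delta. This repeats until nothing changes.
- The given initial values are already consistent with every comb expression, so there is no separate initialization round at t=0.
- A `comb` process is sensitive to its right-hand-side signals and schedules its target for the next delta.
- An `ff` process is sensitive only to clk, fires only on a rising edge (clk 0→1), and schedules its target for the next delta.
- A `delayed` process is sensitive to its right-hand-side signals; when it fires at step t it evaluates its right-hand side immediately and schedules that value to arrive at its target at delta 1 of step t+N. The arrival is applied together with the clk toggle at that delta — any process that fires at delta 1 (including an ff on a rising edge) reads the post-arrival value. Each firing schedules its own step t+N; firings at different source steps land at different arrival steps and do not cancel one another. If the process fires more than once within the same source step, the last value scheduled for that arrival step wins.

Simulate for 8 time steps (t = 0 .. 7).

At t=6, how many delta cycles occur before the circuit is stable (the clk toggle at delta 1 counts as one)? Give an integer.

[bits: clk,x,n0,u,z,v,q,r,n1,n2,y,p]
t=0: Δ0=000111001100 Δ1=100111001100 Δ2=100110001100 Δ3=101110001100 Δ4=101110001000 Δ5=101110001010 Δ6=101110101010 Δ7=111110101010 | 7Δ
t=1: Δ0=111110101010 Δ1=011110101010 | 1Δ
t=2: Δ0=011110101010 Δ1=111110101010 Δ2=111101101010 Δ3=111101101000 Δ4=111101001000 Δ5=101101001000 | 5Δ
t=3: Δ0=101101001000 Δ1=001101001000 | 1Δ
t=4: Δ0=001101001000 Δ1=101001001000 Δ2=101010001000 Δ3=101010001010 Δ4=101010101010 Δ5=111010101010 | 5Δ
t=5: Δ0=111010101010 Δ1=011010101010 | 1Δ
t=6: Δ0=011010101010 Δ1=111010101010 Δ2=111001101010 Δ3=111001101000 Δ4=111001001000 Δ5=101001001000 | 5Δ
t=7: Δ0=101001001000 Δ1=001001001000 | 1Δ

5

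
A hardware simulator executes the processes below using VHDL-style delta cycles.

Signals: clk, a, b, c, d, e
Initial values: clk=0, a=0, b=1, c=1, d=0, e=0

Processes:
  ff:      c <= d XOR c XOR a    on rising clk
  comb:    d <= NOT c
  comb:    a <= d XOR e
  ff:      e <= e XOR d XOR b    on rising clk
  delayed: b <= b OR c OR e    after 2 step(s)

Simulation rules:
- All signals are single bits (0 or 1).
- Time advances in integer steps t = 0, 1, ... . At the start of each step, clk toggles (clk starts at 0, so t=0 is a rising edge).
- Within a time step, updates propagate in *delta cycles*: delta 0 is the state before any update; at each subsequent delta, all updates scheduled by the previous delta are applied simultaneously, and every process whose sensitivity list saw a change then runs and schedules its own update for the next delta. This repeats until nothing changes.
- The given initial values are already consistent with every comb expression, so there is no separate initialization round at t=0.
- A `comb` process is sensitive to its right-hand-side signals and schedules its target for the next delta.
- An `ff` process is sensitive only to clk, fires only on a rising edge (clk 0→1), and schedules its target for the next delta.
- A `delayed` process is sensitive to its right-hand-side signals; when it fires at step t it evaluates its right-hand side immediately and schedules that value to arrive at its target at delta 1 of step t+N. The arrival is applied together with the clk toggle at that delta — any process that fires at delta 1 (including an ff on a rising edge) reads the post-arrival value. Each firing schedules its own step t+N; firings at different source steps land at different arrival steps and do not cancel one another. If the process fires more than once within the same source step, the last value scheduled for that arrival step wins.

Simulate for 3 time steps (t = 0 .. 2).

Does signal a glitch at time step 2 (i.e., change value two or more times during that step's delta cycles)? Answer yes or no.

yes

t=0 Δ0: e=0 b=1 a=0 c=1 d=0 clk=0
  Δ1: clk:0→1
  Δ2: e:0→1
  Δ3: a:0→1
  (3Δ to stable)
t=1 Δ0: e=1 b=1 a=1 c=1 d=0 clk=1
  Δ1: clk:1→0
  (1Δ to stable)
t=2 Δ0: e=1 b=1 a=1 c=1 d=0 clk=0
  Δ1: clk:0→1
  Δ2: e:1→0, c:1→0
  Δ3: a:1→0, d:0→1
  Δ4: a:0→1
  (4Δ to stable)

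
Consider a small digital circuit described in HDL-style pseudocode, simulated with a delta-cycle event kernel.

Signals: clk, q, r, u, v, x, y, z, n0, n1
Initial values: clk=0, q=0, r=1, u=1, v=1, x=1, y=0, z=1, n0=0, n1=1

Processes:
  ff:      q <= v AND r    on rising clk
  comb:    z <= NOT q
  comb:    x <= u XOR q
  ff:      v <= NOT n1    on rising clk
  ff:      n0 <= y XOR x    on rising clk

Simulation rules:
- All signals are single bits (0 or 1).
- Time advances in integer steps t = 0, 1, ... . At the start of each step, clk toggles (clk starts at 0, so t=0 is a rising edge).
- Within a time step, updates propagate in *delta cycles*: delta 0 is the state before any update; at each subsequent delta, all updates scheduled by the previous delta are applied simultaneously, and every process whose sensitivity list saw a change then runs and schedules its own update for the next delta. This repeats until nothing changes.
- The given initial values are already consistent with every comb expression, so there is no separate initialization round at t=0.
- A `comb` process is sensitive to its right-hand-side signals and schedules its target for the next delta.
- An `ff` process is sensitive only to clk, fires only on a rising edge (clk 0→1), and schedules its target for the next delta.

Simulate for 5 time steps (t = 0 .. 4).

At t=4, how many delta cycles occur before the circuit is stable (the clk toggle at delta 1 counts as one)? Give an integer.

2

t=0 Δ0: r=1 q=0 n1=1 n0=0 z=1 x=1 y=0 v=1 u=1 clk=0
  Δ1: clk:0→1
  Δ2: q:0→1, n0:0→1, v:1→0
  Δ3: z:1→0, x:1→0
  (3Δ to stable)
t=1 Δ0: r=1 q=1 n1=1 n0=1 z=0 x=0 y=0 v=0 u=1 clk=1
  Δ1: clk:1→0
  (1Δ to stable)
t=2 Δ0: r=1 q=1 n1=1 n0=1 z=0 x=0 y=0 v=0 u=1 clk=0
  Δ1: clk:0→1
  Δ2: q:1→0, n0:1→0
  Δ3: z:0→1, x:0→1
  (3Δ to stable)
t=3 Δ0: r=1 q=0 n1=1 n0=0 z=1 x=1 y=0 v=0 u=1 clk=1
  Δ1: clk:1→0
  (1Δ to stable)
t=4 Δ0: r=1 q=0 n1=1 n0=0 z=1 x=1 y=0 v=0 u=1 clk=0
  Δ1: clk:0→1
  Δ2: n0:0→1
  (2Δ to stable)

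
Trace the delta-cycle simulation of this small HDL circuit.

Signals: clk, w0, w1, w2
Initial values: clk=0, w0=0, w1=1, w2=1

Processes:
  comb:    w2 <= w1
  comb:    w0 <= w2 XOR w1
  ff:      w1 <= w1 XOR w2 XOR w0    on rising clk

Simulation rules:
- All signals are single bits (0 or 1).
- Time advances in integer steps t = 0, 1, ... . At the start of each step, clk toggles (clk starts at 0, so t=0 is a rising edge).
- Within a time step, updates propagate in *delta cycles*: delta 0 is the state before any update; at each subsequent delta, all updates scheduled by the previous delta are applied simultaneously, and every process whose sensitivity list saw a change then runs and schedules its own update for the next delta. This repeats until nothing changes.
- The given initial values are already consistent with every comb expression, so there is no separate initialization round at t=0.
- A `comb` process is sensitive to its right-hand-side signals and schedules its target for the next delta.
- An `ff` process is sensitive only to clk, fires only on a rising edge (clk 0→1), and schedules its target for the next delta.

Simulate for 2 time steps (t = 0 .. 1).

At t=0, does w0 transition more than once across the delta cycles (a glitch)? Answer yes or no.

t=0 Δ0: clk=0 w2=1 w1=1 w0=0
  Δ1: clk:0→1
  Δ2: w1:1→0
  Δ3: w2:1→0, w0:0→1
  Δ4: w0:1→0
  (4Δ to stable)
t=1 Δ0: clk=1 w2=0 w1=0 w0=0
  Δ1: clk:1→0
  (1Δ to stable)

yes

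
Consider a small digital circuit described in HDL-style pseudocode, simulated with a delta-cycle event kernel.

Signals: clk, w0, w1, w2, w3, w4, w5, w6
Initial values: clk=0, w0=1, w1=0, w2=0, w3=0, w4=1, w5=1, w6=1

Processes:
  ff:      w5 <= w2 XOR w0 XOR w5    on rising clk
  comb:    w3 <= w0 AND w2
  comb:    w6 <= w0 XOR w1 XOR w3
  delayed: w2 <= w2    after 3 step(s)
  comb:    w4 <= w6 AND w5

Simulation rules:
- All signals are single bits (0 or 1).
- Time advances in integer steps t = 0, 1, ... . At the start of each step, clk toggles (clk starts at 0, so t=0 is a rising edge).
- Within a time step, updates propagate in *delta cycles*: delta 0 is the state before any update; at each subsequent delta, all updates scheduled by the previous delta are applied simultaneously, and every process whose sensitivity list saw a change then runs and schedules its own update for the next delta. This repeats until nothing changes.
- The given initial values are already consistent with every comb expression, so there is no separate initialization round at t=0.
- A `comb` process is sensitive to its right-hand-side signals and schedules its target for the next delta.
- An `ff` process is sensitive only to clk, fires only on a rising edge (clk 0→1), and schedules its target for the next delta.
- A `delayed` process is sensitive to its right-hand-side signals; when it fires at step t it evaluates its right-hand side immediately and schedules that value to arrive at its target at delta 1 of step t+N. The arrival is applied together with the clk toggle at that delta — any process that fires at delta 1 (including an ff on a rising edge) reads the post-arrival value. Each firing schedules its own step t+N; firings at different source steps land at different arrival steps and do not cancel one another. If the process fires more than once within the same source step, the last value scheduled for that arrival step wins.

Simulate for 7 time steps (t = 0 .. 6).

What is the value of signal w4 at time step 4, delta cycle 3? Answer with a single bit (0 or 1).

t=0 Δ0: w0=1 w1=0 w6=1 w2=0 w5=1 w4=1 clk=0 w3=0
  Δ1: clk:0→1
  Δ2: w5:1→0
  Δ3: w4:1→0
  (3Δ to stable)
t=1 Δ0: w0=1 w1=0 w6=1 w2=0 w5=0 w4=0 clk=1 w3=0
  Δ1: clk:1→0
  (1Δ to stable)
t=2 Δ0: w0=1 w1=0 w6=1 w2=0 w5=0 w4=0 clk=0 w3=0
  Δ1: clk:0→1
  Δ2: w5:0→1
  Δ3: w4:0→1
  (3Δ to stable)
t=3 Δ0: w0=1 w1=0 w6=1 w2=0 w5=1 w4=1 clk=1 w3=0
  Δ1: clk:1→0
  (1Δ to stable)
t=4 Δ0: w0=1 w1=0 w6=1 w2=0 w5=1 w4=1 clk=0 w3=0
  Δ1: clk:0→1
  Δ2: w5:1→0
  Δ3: w4:1→0
  (3Δ to stable)
t=5 Δ0: w0=1 w1=0 w6=1 w2=0 w5=0 w4=0 clk=1 w3=0
  Δ1: clk:1→0
  (1Δ to stable)
t=6 Δ0: w0=1 w1=0 w6=1 w2=0 w5=0 w4=0 clk=0 w3=0
  Δ1: clk:0→1
  Δ2: w5:0→1
  Δ3: w4:0→1
  (3Δ to stable)

0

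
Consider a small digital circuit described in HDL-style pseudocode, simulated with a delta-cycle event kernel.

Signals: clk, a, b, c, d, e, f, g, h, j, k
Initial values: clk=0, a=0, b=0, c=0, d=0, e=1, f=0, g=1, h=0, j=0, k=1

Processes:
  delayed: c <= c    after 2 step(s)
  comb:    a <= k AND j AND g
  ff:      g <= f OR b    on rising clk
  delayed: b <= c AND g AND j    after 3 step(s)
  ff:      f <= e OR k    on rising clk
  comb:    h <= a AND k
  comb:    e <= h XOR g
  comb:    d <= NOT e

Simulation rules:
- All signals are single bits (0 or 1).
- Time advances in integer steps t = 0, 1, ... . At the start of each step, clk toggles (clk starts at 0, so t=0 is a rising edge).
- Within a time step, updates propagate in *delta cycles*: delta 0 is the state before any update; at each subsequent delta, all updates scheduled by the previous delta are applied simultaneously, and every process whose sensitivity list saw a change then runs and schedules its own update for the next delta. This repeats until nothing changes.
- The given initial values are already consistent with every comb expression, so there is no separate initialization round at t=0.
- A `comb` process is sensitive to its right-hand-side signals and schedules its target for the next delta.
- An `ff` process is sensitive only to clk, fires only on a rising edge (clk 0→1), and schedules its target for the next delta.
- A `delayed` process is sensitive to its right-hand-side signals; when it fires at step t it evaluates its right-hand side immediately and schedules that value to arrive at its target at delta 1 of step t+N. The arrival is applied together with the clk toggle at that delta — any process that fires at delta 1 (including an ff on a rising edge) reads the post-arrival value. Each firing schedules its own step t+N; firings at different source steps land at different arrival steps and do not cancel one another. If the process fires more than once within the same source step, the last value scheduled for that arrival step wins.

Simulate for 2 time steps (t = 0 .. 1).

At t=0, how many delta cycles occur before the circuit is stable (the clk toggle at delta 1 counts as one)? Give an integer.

4

[bits: g,a,j,d,f,clk,h,b,c,e,k]
t=0: Δ0=10000000011 Δ1=10000100011 Δ2=00001100011 Δ3=00001100001 Δ4=00011100001 | 4Δ
t=1: Δ0=00011100001 Δ1=00011000001 | 1Δ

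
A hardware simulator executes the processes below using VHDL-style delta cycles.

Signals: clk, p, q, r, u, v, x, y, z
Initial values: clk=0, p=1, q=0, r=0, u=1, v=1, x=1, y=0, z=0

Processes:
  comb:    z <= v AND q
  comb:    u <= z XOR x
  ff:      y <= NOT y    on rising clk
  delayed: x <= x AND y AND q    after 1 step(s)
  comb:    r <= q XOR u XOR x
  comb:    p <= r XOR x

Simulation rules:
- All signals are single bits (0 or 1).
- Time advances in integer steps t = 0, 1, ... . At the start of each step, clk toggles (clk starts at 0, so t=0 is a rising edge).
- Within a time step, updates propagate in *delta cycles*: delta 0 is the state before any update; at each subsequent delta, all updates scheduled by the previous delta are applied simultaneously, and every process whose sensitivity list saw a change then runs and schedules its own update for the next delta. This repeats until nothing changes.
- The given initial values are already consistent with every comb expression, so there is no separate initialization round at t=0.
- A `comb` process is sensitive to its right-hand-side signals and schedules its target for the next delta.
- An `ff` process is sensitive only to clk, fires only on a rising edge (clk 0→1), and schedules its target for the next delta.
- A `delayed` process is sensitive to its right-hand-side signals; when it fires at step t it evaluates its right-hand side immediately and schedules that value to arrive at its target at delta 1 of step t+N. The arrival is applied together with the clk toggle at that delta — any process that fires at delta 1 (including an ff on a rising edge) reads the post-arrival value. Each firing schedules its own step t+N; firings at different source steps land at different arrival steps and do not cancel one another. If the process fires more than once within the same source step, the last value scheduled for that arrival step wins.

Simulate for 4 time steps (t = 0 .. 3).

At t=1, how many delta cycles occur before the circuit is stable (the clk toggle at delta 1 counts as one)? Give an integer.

[bits: z,v,x,clk,q,u,y,p,r]
t=0: Δ0=011001010 Δ1=011101010 Δ2=011101110 | 2Δ
t=1: Δ0=011101110 Δ1=010001110 Δ2=010000101 Δ3=010000110 Δ4=010000100 | 4Δ
t=2: Δ0=010000100 Δ1=010100100 Δ2=010100000 | 2Δ
t=3: Δ0=010100000 Δ1=010000000 | 1Δ

4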